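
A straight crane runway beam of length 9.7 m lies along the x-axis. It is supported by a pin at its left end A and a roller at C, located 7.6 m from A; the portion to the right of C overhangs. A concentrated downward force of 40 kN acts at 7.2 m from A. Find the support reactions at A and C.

Taking moments about A: C_y·7.6 − 40·7.2 = 0 → C_y = 288/7.6 = 37.8947 ≈ 37.89 kN.
ΣF_y = 0: A_y + 37.8947 − 40 = 0 → A_y = 2.105 kN.
ΣF_x = 0: no horizontal applied forces, so A_x = 0.

A_x = 0, A_y = 2.105 kN, C_y = 37.89 kN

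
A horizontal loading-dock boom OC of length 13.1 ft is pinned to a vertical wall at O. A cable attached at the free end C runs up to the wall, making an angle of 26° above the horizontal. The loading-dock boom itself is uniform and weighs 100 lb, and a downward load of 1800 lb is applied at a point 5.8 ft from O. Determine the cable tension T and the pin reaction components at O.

T = 1932 lb, O_x = 1736 lb, O_y = 1053 lb

ΣM about O: T·sin26°·13.1 − 100·6.55 − 1800·5.8 = 0 → T = 11095/(13.1·0.438371) = 1932.03 ≈ 1932 lb.
ΣF_x = 0: O_x − T·cos26° = 0 → O_x = 1932.03 × 0.898794 = 1736 lb.
ΣF_y = 0: O_y + T·sin26° − 100 − 1800 = 0 → O_y = 1900 − 1932.03 × 0.438371 = 1053 lb.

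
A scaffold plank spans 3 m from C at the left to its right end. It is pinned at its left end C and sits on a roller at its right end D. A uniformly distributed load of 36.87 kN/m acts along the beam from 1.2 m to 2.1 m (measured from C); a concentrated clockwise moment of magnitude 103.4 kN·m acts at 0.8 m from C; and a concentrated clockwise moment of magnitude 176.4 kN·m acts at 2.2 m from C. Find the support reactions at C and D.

C_x = 0, C_y = -78.33 kN, D_y = 111.5 kN

Resultant of the distributed load: 36.87 × 0.9 = 33.183 kN at 1.65 m from C.
Moments about C: D_y·3 − (36.87·0.9)·1.65 − 103.4 − 176.4 = 0 → D_y = 334.55195/3 = 111.517 ≈ 111.5 kN.
ΣF_y = 0: C_y + 111.517 − 36.87·0.9 = 0 → C_y = -78.33 kN.
ΣF_x = 0: no horizontal applied forces, so C_x = 0.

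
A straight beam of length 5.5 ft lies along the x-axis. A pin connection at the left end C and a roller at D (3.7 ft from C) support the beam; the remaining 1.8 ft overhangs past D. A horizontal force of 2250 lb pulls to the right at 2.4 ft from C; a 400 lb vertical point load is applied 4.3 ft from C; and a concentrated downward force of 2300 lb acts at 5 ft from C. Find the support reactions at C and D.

C_x = -2250 lb, C_y = -873.0 lb, D_y = 3573 lb

Moments about C: D_y·3.7 − 400·4.3 − 2300·5 = 0 → D_y = 13220/3.7 = 3572.97 ≈ 3573 lb.
ΣF_y = 0: C_y + 3572.97 − 400 − 2300 = 0 → C_y = -873.0 lb.
ΣF_x = 0: C_x + 2250 = 0 → C_x = -2250 lb.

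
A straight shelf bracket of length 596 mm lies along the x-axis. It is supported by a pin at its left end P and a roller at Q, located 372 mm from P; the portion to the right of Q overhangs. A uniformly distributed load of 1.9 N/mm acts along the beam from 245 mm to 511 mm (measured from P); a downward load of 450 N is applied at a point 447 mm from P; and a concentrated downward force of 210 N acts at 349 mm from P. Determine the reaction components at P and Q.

P_x = 0, P_y = -85.89 N, Q_y = 1251 N

Resultant of the distributed load: 1.9 × 266 = 505.4 N at 378 mm from P.
Taking moments about P: Q_y·372 − (1.9·266)·378 − 450·447 − 210·349 = 0 → Q_y = 465481.2/372 = 1251.29 ≈ 1251 N.
ΣF_y = 0: P_y + 1251.29 − 1.9·266 − 450 − 210 = 0 → P_y = -85.89 N.
ΣF_x = 0: no horizontal applied forces, so P_x = 0.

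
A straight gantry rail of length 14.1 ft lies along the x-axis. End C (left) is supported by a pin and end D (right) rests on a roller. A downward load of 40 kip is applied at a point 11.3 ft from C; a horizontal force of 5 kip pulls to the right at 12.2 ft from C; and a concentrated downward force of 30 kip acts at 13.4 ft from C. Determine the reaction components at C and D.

C_x = -5.000 kip, C_y = 9.433 kip, D_y = 60.57 kip

Taking moments about C: D_y·14.1 − 40·11.3 − 30·13.4 = 0 → D_y = 854/14.1 = 60.5674 ≈ 60.57 kip.
ΣF_y = 0: C_y + 60.5674 − 40 − 30 = 0 → C_y = 9.433 kip.
ΣF_x = 0: C_x + 5 = 0 → C_x = -5.000 kip.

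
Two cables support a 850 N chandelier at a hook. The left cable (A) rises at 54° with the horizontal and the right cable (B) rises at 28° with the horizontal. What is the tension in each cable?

ΣF_x = 0: −T_A·cos54° + T_B·cos28° = 0 → T_B = 0.665708·T_A.
ΣF_y = 0: T_A·sin54° + T_B·sin28° = 850.
Substitute: T_A·(0.809017 + 0.665708·0.469472) = 850 → T_A = 757.881 ≈ 757.9 N.
Then T_B = 0.665708 × 757.881 = 504.5 N.

T_A = 757.9 N, T_B = 504.5 N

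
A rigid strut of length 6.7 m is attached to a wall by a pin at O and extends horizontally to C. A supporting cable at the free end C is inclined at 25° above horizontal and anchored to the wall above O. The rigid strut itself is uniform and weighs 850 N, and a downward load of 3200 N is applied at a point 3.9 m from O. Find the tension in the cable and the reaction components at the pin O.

T = 5413 N, O_x = 4906 N, O_y = 1762 N

ΣM about O: T·sin25°·6.7 − 850·3.35 − 3200·3.9 = 0 → T = 15327.5/(6.7·0.422618) = 5413.13 ≈ 5413 N.
ΣF_x = 0: O_x − T·cos25° = 0 → O_x = 5413.13 × 0.906308 = 4906 N.
ΣF_y = 0: O_y + T·sin25° − 850 − 3200 = 0 → O_y = 4050 − 5413.13 × 0.422618 = 1762 N.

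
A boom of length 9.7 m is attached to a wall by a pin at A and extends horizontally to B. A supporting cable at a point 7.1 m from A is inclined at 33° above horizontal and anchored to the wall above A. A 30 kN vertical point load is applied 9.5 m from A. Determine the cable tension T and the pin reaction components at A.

ΣM about A: T·sin33°·7.1 − 30·9.5 = 0 → T = 285/(7.1·0.544639) = 73.7017 ≈ 73.70 kN.
ΣF_x = 0: A_x − T·cos33° = 0 → A_x = 73.7017 × 0.838671 = 61.81 kN.
ΣF_y = 0: A_y + T·sin33° − 30 = 0 → A_y = 30 − 73.7017 × 0.544639 = -10.14 kN.

T = 73.70 kN, A_x = 61.81 kN, A_y = -10.14 kN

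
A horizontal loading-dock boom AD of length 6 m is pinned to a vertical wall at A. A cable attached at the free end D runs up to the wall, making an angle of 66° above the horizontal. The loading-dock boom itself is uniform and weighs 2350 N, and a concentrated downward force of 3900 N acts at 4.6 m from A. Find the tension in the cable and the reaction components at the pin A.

T = 4559 N, A_x = 1854 N, A_y = 2085 N

ΣM about A: T·sin66°·6 − 2350·3 − 3900·4.6 = 0 → T = 24990/(6·0.913545) = 4559.16 ≈ 4559 N.
ΣF_x = 0: A_x − T·cos66° = 0 → A_x = 4559.16 × 0.406737 = 1854 N.
ΣF_y = 0: A_y + T·sin66° − 2350 − 3900 = 0 → A_y = 6250 − 4559.16 × 0.913545 = 2085 N.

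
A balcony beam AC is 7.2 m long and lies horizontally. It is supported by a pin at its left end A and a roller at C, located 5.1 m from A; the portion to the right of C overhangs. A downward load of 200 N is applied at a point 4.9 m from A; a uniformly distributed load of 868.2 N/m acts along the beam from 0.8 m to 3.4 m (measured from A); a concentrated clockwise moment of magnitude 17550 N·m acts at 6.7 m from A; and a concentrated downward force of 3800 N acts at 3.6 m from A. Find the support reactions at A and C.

A_x = 0, A_y = -987.9 N, C_y = 7245 N

Resultant of the distributed load: 868.2 × 2.6 = 2257.32 N at 2.1 m from A.
Moments about A: C_y·5.1 − 200·4.9 − (868.2·2.6)·2.1 − 17550 − 3800·3.6 = 0 → C_y = 36950.372/5.1 = 7245.17 ≈ 7245 N.
ΣF_y = 0: A_y + 7245.17 − 200 − 868.2·2.6 − 3800 = 0 → A_y = -987.9 N.
ΣF_x = 0: no horizontal applied forces, so A_x = 0.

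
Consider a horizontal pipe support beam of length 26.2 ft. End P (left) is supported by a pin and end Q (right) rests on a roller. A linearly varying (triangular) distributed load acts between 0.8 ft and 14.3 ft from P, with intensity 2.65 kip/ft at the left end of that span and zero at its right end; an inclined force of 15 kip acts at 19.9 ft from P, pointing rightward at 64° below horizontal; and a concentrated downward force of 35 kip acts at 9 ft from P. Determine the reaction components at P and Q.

Resultant of the triangular load: ½ × 2.65 × 13.5 = 17.8875 kip, acting at 5.3 ft from P (one-third of the span from the peak).
Taking moments about P: Q_y·26.2 − (½·2.65·13.5)·5.3 − 15·sin64°·19.9 − 35·9 = 0 → Q_y = 678.094/26.2 = 25.8815 ≈ 25.88 kip.
ΣF_y = 0: P_y + 25.8815 − ½·2.65·13.5 − 15·sin64° − 35 = 0 → P_y = 40.49 kip.
ΣF_x = 0: P_x + 15·cos64° = 0 → P_x = -6.576 kip.

P_x = -6.576 kip, P_y = 40.49 kip, Q_y = 25.88 kip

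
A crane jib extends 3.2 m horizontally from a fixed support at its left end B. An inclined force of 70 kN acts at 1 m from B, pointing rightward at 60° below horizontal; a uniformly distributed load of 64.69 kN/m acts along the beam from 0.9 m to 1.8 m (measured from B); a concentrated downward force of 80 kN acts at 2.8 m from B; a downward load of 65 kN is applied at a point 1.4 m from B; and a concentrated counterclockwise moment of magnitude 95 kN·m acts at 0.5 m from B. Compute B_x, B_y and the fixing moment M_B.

B_x = -35.00 kN, B_y = 263.8 kN, M_B = 359.2 kN·m

Resultant of the distributed load: 64.69 × 0.9 = 58.221 kN at 1.35 m from B.
ΣF_x = 0: B_x + 70·cos60° = 0 → B_x = -35.00 kN.
ΣF_y = 0: B_y − 70·sin60° − 64.69·0.9 − 80 − 65 = 0 → B_y = 263.8 kN.
ΣM about B: M_B − 70·sin60°·1 − (64.69·0.9)·1.35 − 80·2.8 − 65·1.4 + 95 = 0 → M_B = 359.2 kN·m.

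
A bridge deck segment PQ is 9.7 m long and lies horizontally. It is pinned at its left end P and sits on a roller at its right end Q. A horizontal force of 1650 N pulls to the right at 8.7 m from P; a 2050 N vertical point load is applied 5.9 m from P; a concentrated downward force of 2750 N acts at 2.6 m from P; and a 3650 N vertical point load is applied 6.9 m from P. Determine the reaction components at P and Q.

P_x = -1650 N, P_y = 3870 N, Q_y = 4580 N

Moments about P: Q_y·9.7 − 2050·5.9 − 2750·2.6 − 3650·6.9 = 0 → Q_y = 44430/9.7 = 4580.41 ≈ 4580 N.
ΣF_y = 0: P_y + 4580.41 − 2050 − 2750 − 3650 = 0 → P_y = 3870 N.
ΣF_x = 0: P_x + 1650 = 0 → P_x = -1650 N.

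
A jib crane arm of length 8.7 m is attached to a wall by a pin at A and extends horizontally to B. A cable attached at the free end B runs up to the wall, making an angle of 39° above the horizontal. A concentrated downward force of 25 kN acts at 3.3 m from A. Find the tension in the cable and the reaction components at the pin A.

ΣM about A: T·sin39°·8.7 − 25·3.3 = 0 → T = 82.5/(8.7·0.62932) = 15.0683 ≈ 15.07 kN.
ΣF_x = 0: A_x − T·cos39° = 0 → A_x = 15.0683 × 0.777146 = 11.71 kN.
ΣF_y = 0: A_y + T·sin39° − 25 = 0 → A_y = 25 − 15.0683 × 0.62932 = 15.52 kN.

T = 15.07 kN, A_x = 11.71 kN, A_y = 15.52 kN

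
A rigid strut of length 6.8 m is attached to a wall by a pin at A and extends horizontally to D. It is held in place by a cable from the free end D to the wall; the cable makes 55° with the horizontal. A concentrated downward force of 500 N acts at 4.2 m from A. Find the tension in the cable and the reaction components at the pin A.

ΣM about A: T·sin55°·6.8 − 500·4.2 = 0 → T = 2100/(6.8·0.819152) = 377.004 ≈ 377.0 N.
ΣF_x = 0: A_x − T·cos55° = 0 → A_x = 377.004 × 0.573576 = 216.2 N.
ΣF_y = 0: A_y + T·sin55° − 500 = 0 → A_y = 500 − 377.004 × 0.819152 = 191.2 N.

T = 377.0 N, A_x = 216.2 N, A_y = 191.2 N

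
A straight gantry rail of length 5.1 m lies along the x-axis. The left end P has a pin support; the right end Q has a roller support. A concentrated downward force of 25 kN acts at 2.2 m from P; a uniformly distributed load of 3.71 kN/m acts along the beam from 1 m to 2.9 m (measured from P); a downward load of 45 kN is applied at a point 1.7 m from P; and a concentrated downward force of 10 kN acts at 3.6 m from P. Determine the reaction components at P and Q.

P_x = 0, P_y = 51.51 kN, Q_y = 35.54 kN

Resultant of the distributed load: 3.71 × 1.9 = 7.049 kN at 1.95 m from P.
ΣM about P: Q_y·5.1 − 25·2.2 − (3.71·1.9)·1.95 − 45·1.7 − 10·3.6 = 0 → Q_y = 181.24555/5.1 = 35.5383 ≈ 35.54 kN.
ΣF_y = 0: P_y + 35.5383 − 25 − 3.71·1.9 − 45 − 10 = 0 → P_y = 51.51 kN.
ΣF_x = 0: no horizontal applied forces, so P_x = 0.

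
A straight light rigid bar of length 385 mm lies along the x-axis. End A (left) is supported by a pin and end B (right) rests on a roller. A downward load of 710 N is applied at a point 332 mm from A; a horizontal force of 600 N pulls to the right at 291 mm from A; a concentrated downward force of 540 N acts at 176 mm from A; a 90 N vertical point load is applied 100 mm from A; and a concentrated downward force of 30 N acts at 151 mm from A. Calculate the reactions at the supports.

A_x = -600.0 N, A_y = 475.7 N, B_y = 894.3 N

Moments about A: B_y·385 − 710·332 − 540·176 − 90·100 − 30·151 = 0 → B_y = 344290/385 = 894.26 ≈ 894.3 N.
ΣF_y = 0: A_y + 894.26 − 710 − 540 − 90 − 30 = 0 → A_y = 475.7 N.
ΣF_x = 0: A_x + 600 = 0 → A_x = -600.0 N.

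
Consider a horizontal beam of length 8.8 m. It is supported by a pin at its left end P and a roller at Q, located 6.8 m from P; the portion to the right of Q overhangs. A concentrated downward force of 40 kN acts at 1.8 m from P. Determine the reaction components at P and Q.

Taking moments about P: Q_y·6.8 − 40·1.8 = 0 → Q_y = 72/6.8 = 10.5882 ≈ 10.59 kN.
ΣF_y = 0: P_y + 10.5882 − 40 = 0 → P_y = 29.41 kN.
ΣF_x = 0: no horizontal applied forces, so P_x = 0.

P_x = 0, P_y = 29.41 kN, Q_y = 10.59 kN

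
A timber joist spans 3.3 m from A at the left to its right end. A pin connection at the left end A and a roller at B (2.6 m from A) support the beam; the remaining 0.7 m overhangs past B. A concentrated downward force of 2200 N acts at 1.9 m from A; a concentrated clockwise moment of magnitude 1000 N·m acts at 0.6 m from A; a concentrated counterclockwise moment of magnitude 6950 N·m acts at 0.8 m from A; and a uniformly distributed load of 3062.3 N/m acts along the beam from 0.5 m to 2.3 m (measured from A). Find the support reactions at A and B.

Resultant of the distributed load: 3062.3 × 1.8 = 5512.14 N at 1.4 m from A.
Moments about A: B_y·2.6 − 2200·1.9 − 1000 + 6950 − (3062.3·1.8)·1.4 = 0 → B_y = 5946.996/2.6 = 2287.31 ≈ 2287 N.
ΣF_y = 0: A_y + 2287.31 − 2200 − 3062.3·1.8 = 0 → A_y = 5425 N.
ΣF_x = 0: no horizontal applied forces, so A_x = 0.

A_x = 0, A_y = 5425 N, B_y = 2287 N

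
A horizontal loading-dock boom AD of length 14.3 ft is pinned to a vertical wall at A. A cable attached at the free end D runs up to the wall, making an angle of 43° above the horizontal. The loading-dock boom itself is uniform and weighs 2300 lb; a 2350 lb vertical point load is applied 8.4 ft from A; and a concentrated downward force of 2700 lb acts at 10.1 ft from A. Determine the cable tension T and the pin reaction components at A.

T = 6506 lb, A_x = 4759 lb, A_y = 2913 lb

ΣM about A: T·sin43°·14.3 − 2300·7.15 − 2350·8.4 − 2700·10.1 = 0 → T = 63455/(14.3·0.681998) = 6506.49 ≈ 6506 lb.
ΣF_x = 0: A_x − T·cos43° = 0 → A_x = 6506.49 × 0.731354 = 4759 lb.
ΣF_y = 0: A_y + T·sin43° − 2300 − 2350 − 2700 = 0 → A_y = 7350 − 6506.49 × 0.681998 = 2913 lb.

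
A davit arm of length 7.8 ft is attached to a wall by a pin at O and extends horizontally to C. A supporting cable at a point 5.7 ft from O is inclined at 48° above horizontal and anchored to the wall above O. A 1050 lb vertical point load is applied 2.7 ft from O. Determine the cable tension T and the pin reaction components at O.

T = 669.3 lb, O_x = 447.8 lb, O_y = 552.6 lb

ΣM about O: T·sin48°·5.7 − 1050·2.7 = 0 → T = 2835/(5.7·0.743145) = 669.275 ≈ 669.3 lb.
ΣF_x = 0: O_x − T·cos48° = 0 → O_x = 669.275 × 0.669131 = 447.8 lb.
ΣF_y = 0: O_y + T·sin48° − 1050 = 0 → O_y = 1050 − 669.275 × 0.743145 = 552.6 lb.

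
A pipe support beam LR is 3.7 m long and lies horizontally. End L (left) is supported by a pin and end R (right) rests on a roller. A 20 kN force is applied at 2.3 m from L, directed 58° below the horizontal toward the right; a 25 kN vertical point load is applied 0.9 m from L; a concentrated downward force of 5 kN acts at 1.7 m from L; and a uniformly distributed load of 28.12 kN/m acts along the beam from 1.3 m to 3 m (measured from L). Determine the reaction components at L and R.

Resultant of the distributed load: 28.12 × 1.7 = 47.804 kN at 2.15 m from L.
ΣM about L: R_y·3.7 − 20·sin58°·2.3 − 25·0.9 − 5·1.7 − (28.12·1.7)·2.15 = 0 → R_y = 172.789/3.7 = 46.6997 ≈ 46.70 kN.
ΣF_y = 0: L_y + 46.6997 − 20·sin58° − 25 − 5 − 28.12·1.7 = 0 → L_y = 48.07 kN.
ΣF_x = 0: L_x + 20·cos58° = 0 → L_x = -10.60 kN.

L_x = -10.60 kN, L_y = 48.07 kN, R_y = 46.70 kN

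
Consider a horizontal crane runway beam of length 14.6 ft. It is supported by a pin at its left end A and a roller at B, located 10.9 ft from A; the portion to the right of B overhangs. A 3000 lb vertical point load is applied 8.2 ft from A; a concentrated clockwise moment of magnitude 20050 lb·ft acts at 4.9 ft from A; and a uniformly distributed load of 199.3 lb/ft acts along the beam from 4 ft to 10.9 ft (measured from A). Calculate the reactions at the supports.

A_x = 0, A_y = -661.1 lb, B_y = 5036 lb

Resultant of the distributed load: 199.3 × 6.9 = 1375.17 lb at 7.45 ft from A.
Taking moments about A: B_y·10.9 − 3000·8.2 − 20050 − (199.3·6.9)·7.45 = 0 → B_y = 54895.0165/10.9 = 5036.24 ≈ 5036 lb.
ΣF_y = 0: A_y + 5036.24 − 3000 − 199.3·6.9 = 0 → A_y = -661.1 lb.
ΣF_x = 0: no horizontal applied forces, so A_x = 0.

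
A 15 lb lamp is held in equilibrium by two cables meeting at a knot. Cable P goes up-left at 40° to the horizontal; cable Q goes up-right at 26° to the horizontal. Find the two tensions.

T_P = 14.76 lb, T_Q = 12.58 lb

ΣF_x = 0: −T_P·cos40° + T_Q·cos26° = 0 → T_Q = 0.852303·T_P.
ΣF_y = 0: T_P·sin40° + T_Q·sin26° = 15.
Substitute: T_P·(0.642788 + 0.852303·0.438371) = 15 → T_P = 14.7578 ≈ 14.76 lb.
Then T_Q = 0.852303 × 14.7578 = 12.58 lb.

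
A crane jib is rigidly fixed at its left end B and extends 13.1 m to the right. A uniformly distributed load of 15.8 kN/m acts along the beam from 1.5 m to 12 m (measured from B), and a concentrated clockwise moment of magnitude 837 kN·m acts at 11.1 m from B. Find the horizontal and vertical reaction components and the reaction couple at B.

Resultant of the distributed load: 15.8 × 10.5 = 165.9 kN at 6.75 m from B.
ΣF_x = 0: B_x = 0.
ΣF_y = 0: B_y − 15.8·10.5 = 0 → B_y = 165.9 kN.
ΣM about B: M_B − (15.8·10.5)·6.75 − 837 = 0 → M_B = 1957 kN·m.

B_x = 0, B_y = 165.9 kN, M_B = 1957 kN·m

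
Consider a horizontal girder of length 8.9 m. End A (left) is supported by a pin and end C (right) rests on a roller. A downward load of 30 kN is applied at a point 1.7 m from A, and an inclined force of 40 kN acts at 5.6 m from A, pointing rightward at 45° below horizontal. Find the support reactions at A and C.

A_x = -28.28 kN, A_y = 34.76 kN, C_y = 23.53 kN

Moments about A: C_y·8.9 − 30·1.7 − 40·sin45°·5.6 = 0 → C_y = 209.392/8.9 = 23.5272 ≈ 23.53 kN.
ΣF_y = 0: A_y + 23.5272 − 30 − 40·sin45° = 0 → A_y = 34.76 kN.
ΣF_x = 0: A_x + 40·cos45° = 0 → A_x = -28.28 kN.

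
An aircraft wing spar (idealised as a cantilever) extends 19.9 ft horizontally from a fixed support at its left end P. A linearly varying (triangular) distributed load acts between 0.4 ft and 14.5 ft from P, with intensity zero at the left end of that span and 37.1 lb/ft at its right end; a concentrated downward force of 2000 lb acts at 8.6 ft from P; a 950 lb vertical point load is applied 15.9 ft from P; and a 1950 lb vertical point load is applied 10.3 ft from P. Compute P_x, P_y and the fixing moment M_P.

Resultant of the triangular load: ½ × 37.1 × 14.1 = 261.555 lb, acting at 9.8 ft from P (one-third of the span from the peak).
ΣF_x = 0: P_x = 0.
ΣF_y = 0: P_y − ½·37.1·14.1 − 2000 − 950 − 1950 = 0 → P_y = 5162 lb.
ΣM about P: M_P − (½·37.1·14.1)·9.8 − 2000·8.6 − 950·15.9 − 1950·10.3 = 0 → M_P = 54950 lb·ft.

P_x = 0, P_y = 5162 lb, M_P = 54950 lb·ft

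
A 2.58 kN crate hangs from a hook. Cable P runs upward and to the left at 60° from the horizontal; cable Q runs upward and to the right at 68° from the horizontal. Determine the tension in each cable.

ΣF_x = 0: −T_P·cos60° + T_Q·cos68° = 0 → T_Q = 1.33473·T_P.
ΣF_y = 0: T_P·sin60° + T_Q·sin68° = 2.58.
Substitute: T_P·(0.866025 + 1.33473·0.927184) = 2.58 → T_P = 1.22649 ≈ 1.226 kN.
Then T_Q = 1.33473 × 1.22649 = 1.637 kN.

T_P = 1.226 kN, T_Q = 1.637 kN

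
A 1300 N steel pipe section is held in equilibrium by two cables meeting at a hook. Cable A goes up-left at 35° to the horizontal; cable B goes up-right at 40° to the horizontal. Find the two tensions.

ΣF_x = 0: −T_A·cos35° + T_B·cos40° = 0 → T_B = 1.06933·T_A.
ΣF_y = 0: T_A·sin35° + T_B·sin40° = 1300.
Substitute: T_A·(0.573576 + 1.06933·0.642788) = 1300 → T_A = 1030.99 ≈ 1031 N.
Then T_B = 1.06933 × 1030.99 = 1102 N.

T_A = 1031 N, T_B = 1102 N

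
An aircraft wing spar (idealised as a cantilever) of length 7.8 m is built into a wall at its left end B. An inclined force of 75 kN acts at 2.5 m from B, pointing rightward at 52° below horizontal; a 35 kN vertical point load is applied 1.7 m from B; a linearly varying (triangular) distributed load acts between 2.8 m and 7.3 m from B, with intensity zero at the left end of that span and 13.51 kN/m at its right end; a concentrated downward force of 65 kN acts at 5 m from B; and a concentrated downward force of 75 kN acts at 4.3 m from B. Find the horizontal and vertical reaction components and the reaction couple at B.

B_x = -46.17 kN, B_y = 264.5 kN, M_B = 1031 kN·m

Resultant of the triangular load: ½ × 13.51 × 4.5 = 30.3975 kN, acting at 5.8 m from B (one-third of the span from the peak).
ΣF_x = 0: B_x + 75·cos52° = 0 → B_x = -46.17 kN.
ΣF_y = 0: B_y − 75·sin52° − 35 − ½·13.51·4.5 − 65 − 75 = 0 → B_y = 264.5 kN.
ΣM about B: M_B − 75·sin52°·2.5 − 35·1.7 − (½·13.51·4.5)·5.8 − 65·5 − 75·4.3 = 0 → M_B = 1031 kN·m.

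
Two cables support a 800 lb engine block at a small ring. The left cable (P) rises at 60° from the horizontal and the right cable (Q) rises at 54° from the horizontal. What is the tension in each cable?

T_P = 514.7 lb, T_Q = 437.9 lb

ΣF_x = 0: −T_P·cos60° + T_Q·cos54° = 0 → T_Q = 0.850651·T_P.
ΣF_y = 0: T_P·sin60° + T_Q·sin54° = 800.
Substitute: T_P·(0.866025 + 0.850651·0.809017) = 800 → T_P = 514.729 ≈ 514.7 lb.
Then T_Q = 0.850651 × 514.729 = 437.9 lb.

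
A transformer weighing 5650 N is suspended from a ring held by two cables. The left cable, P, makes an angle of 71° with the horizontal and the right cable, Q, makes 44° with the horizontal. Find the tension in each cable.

T_P = 4484 N, T_Q = 2030 N

ΣF_x = 0: −T_P·cos71° + T_Q·cos44° = 0 → T_Q = 0.452593·T_P.
ΣF_y = 0: T_P·sin71° + T_Q·sin44° = 5650.
Substitute: T_P·(0.945519 + 0.452593·0.694658) = 5650 → T_P = 4484.42 ≈ 4484 N.
Then T_Q = 0.452593 × 4484.42 = 2030 N.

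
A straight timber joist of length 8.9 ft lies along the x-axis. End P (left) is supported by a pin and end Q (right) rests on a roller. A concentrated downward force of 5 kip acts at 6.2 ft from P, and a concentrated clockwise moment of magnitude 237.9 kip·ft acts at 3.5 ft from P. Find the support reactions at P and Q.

Taking moments about P: Q_y·8.9 − 5·6.2 − 237.9 = 0 → Q_y = 268.9/8.9 = 30.2135 ≈ 30.21 kip.
ΣF_y = 0: P_y + 30.2135 − 5 = 0 → P_y = -25.21 kip.
ΣF_x = 0: no horizontal applied forces, so P_x = 0.

P_x = 0, P_y = -25.21 kip, Q_y = 30.21 kip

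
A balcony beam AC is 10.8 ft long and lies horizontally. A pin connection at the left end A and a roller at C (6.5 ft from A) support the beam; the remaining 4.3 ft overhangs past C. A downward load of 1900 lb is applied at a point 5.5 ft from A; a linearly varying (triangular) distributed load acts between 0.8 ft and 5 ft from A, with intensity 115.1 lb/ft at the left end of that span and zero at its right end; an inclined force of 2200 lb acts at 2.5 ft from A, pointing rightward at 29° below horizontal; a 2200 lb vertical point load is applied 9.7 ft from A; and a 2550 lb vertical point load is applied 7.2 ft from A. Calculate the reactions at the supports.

Resultant of the triangular load: ½ × 115.1 × 4.2 = 241.71 lb, acting at 2.2 ft from A (one-third of the span from the peak).
ΣM about A: C_y·6.5 − 1900·5.5 − (½·115.1·4.2)·2.2 − 2200·sin29°·2.5 − 2200·9.7 − 2550·7.2 = 0 → C_y = 53348.2/6.5 = 8207.42 ≈ 8207 lb.
ΣF_y = 0: A_y + 8207.42 − 1900 − ½·115.1·4.2 − 2200·sin29° − 2200 − 2550 = 0 → A_y = -249.1 lb.
ΣF_x = 0: A_x + 2200·cos29° = 0 → A_x = -1924 lb.

A_x = -1924 lb, A_y = -249.1 lb, C_y = 8207 lb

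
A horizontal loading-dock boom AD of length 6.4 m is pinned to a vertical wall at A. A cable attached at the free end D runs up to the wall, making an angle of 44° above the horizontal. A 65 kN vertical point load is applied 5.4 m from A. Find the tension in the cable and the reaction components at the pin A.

ΣM about A: T·sin44°·6.4 − 65·5.4 = 0 → T = 351/(6.4·0.694658) = 78.9507 ≈ 78.95 kN.
ΣF_x = 0: A_x − T·cos44° = 0 → A_x = 78.9507 × 0.71934 = 56.79 kN.
ΣF_y = 0: A_y + T·sin44° − 65 = 0 → A_y = 65 − 78.9507 × 0.694658 = 10.16 kN.

T = 78.95 kN, A_x = 56.79 kN, A_y = 10.16 kN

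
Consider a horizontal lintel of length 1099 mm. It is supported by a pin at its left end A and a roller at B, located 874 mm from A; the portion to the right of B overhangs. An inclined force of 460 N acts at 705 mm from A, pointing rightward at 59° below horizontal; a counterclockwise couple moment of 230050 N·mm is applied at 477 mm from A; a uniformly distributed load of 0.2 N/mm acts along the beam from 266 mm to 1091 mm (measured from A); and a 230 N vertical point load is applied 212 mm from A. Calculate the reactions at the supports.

A_x = -236.9 N, A_y = 550.6 N, B_y = 238.7 N

Resultant of the distributed load: 0.2 × 825 = 165 N at 678.5 mm from A.
Taking moments about A: B_y·874 − 460·sin59°·705 + 230050 − (0.2·825)·678.5 − 230·212 = 0 → B_y = 208642/874 = 238.721 ≈ 238.7 N.
ΣF_y = 0: A_y + 238.721 − 460·sin59° − 0.2·825 − 230 = 0 → A_y = 550.6 N.
ΣF_x = 0: A_x + 460·cos59° = 0 → A_x = -236.9 N.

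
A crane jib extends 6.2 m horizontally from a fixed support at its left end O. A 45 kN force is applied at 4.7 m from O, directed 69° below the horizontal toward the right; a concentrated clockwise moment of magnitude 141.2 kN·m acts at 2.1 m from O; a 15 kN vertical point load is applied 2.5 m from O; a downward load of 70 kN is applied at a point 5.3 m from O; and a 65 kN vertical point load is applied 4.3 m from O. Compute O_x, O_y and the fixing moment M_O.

ΣF_x = 0: O_x + 45·cos69° = 0 → O_x = -16.13 kN.
ΣF_y = 0: O_y − 45·sin69° − 15 − 70 − 65 = 0 → O_y = 192.0 kN.
ΣM about O: M_O − 45·sin69°·4.7 − 141.2 − 15·2.5 − 70·5.3 − 65·4.3 = 0 → M_O = 1027 kN·m.

O_x = -16.13 kN, O_y = 192.0 kN, M_O = 1027 kN·m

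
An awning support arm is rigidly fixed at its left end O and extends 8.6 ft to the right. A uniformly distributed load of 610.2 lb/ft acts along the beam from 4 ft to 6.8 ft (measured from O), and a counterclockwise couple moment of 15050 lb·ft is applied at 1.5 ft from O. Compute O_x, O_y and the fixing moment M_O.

Resultant of the distributed load: 610.2 × 2.8 = 1708.56 lb at 5.4 ft from O.
ΣF_x = 0: O_x = 0.
ΣF_y = 0: O_y − 610.2·2.8 = 0 → O_y = 1709 lb.
ΣM about O: M_O − (610.2·2.8)·5.4 + 15050 = 0 → M_O = -5824 lb·ft.

O_x = 0, O_y = 1709 lb, M_O = -5824 lb·ft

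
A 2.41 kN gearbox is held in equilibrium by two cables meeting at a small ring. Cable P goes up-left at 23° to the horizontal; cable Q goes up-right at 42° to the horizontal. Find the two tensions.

T_P = 1.976 kN, T_Q = 2.448 kN

ΣF_x = 0: −T_P·cos23° + T_Q·cos42° = 0 → T_Q = 1.23866·T_P.
ΣF_y = 0: T_P·sin23° + T_Q·sin42° = 2.41.
Substitute: T_P·(0.390731 + 1.23866·0.669131) = 2.41 → T_P = 1.97613 ≈ 1.976 kN.
Then T_Q = 1.23866 × 1.97613 = 2.448 kN.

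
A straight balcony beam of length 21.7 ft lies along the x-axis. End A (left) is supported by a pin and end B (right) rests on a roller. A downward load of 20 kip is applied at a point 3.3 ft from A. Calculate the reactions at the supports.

A_x = 0, A_y = 16.96 kip, B_y = 3.041 kip

Moments about A: B_y·21.7 − 20·3.3 = 0 → B_y = 66/21.7 = 3.04147 ≈ 3.041 kip.
ΣF_y = 0: A_y + 3.04147 − 20 = 0 → A_y = 16.96 kip.
ΣF_x = 0: no horizontal applied forces, so A_x = 0.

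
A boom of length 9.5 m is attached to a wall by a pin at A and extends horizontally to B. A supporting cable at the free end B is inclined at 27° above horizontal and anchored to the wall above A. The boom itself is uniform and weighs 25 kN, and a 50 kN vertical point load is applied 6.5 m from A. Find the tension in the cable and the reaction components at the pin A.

T = 102.9 kN, A_x = 91.67 kN, A_y = 28.29 kN

ΣM about A: T·sin27°·9.5 − 25·4.75 − 50·6.5 = 0 → T = 443.75/(9.5·0.45399) = 102.889 ≈ 102.9 kN.
ΣF_x = 0: A_x − T·cos27° = 0 → A_x = 102.889 × 0.891007 = 91.67 kN.
ΣF_y = 0: A_y + T·sin27° − 25 − 50 = 0 → A_y = 75 − 102.889 × 0.45399 = 28.29 kN.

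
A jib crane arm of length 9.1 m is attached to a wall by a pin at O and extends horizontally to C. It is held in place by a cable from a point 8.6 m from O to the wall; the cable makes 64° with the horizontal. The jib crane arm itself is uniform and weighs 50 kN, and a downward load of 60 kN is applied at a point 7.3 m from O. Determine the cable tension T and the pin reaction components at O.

T = 86.10 kN, O_x = 37.74 kN, O_y = 32.62 kN

ΣM about O: T·sin64°·8.6 − 50·4.55 − 60·7.3 = 0 → T = 665.5/(8.6·0.898794) = 86.0973 ≈ 86.10 kN.
ΣF_x = 0: O_x − T·cos64° = 0 → O_x = 86.0973 × 0.438371 = 37.74 kN.
ΣF_y = 0: O_y + T·sin64° − 50 − 60 = 0 → O_y = 110 − 86.0973 × 0.898794 = 32.62 kN.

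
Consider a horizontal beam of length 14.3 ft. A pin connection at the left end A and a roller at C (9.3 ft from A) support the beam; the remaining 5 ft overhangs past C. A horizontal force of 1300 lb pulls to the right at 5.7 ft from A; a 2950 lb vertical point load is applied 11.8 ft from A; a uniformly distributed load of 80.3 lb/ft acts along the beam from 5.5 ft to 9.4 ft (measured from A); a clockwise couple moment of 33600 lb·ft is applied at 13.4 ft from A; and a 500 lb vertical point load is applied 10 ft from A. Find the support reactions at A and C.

A_x = -1300 lb, A_y = -4381 lb, C_y = 8144 lb

Resultant of the distributed load: 80.3 × 3.9 = 313.17 lb at 7.45 ft from A.
ΣM about A: C_y·9.3 − 2950·11.8 − (80.3·3.9)·7.45 − 33600 − 500·10 = 0 → C_y = 75743.1165/9.3 = 8144.42 ≈ 8144 lb.
ΣF_y = 0: A_y + 8144.42 − 2950 − 80.3·3.9 − 500 = 0 → A_y = -4381 lb.
ΣF_x = 0: A_x + 1300 = 0 → A_x = -1300 lb.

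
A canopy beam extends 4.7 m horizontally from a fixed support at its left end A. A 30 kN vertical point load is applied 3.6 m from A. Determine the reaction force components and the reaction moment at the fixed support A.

ΣF_x = 0: A_x = 0.
ΣF_y = 0: A_y − 30 = 0 → A_y = 30.00 kN.
ΣM about A: M_A − 30·3.6 = 0 → M_A = 108.0 kN·m.

A_x = 0, A_y = 30.00 kN, M_A = 108.0 kN·m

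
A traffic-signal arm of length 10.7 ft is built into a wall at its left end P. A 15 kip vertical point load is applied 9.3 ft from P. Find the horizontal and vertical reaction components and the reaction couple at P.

ΣF_x = 0: P_x = 0.
ΣF_y = 0: P_y − 15 = 0 → P_y = 15.00 kip.
ΣM about P: M_P − 15·9.3 = 0 → M_P = 139.5 kip·ft.

P_x = 0, P_y = 15.00 kip, M_P = 139.5 kip·ft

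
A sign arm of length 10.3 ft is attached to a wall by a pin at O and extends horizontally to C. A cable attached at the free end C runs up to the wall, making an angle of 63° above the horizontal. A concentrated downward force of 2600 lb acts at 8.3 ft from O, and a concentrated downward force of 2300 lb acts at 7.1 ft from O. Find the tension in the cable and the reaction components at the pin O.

ΣM about O: T·sin63°·10.3 − 2600·8.3 − 2300·7.1 = 0 → T = 37910/(10.3·0.891007) = 4130.81 ≈ 4131 lb.
ΣF_x = 0: O_x − T·cos63° = 0 → O_x = 4130.81 × 0.45399 = 1875 lb.
ΣF_y = 0: O_y + T·sin63° − 2600 − 2300 = 0 → O_y = 4900 − 4130.81 × 0.891007 = 1219 lb.

T = 4131 lb, O_x = 1875 lb, O_y = 1219 lb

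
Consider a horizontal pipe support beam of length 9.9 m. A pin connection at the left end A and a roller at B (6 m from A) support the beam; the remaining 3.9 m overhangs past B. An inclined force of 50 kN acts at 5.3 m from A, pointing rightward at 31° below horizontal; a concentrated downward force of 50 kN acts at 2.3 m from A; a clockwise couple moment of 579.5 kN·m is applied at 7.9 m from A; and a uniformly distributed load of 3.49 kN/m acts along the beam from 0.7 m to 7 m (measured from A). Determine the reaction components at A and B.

Resultant of the distributed load: 3.49 × 6.3 = 21.987 kN at 3.85 m from A.
Moments about A: B_y·6 − 50·sin31°·5.3 − 50·2.3 − 579.5 − (3.49·6.3)·3.85 = 0 → B_y = 915.635/6 = 152.606 ≈ 152.6 kN.
ΣF_y = 0: A_y + 152.606 − 50·sin31° − 50 − 3.49·6.3 = 0 → A_y = -54.87 kN.
ΣF_x = 0: A_x + 50·cos31° = 0 → A_x = -42.86 kN.

A_x = -42.86 kN, A_y = -54.87 kN, B_y = 152.6 kN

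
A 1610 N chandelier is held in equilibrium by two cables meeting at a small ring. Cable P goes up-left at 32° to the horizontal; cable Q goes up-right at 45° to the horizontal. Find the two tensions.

T_P = 1168 N, T_Q = 1401 N

ΣF_x = 0: −T_P·cos32° + T_Q·cos45° = 0 → T_Q = 1.19932·T_P.
ΣF_y = 0: T_P·sin32° + T_Q·sin45° = 1610.
Substitute: T_P·(0.529919 + 1.19932·0.707107) = 1610 → T_P = 1168.39 ≈ 1168 N.
Then T_Q = 1.19932 × 1168.39 = 1401 N.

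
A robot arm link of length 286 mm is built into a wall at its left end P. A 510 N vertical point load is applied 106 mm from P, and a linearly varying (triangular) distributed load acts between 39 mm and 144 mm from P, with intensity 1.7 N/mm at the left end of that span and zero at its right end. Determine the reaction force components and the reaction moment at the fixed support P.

Resultant of the triangular load: ½ × 1.7 × 105 = 89.25 N, acting at 74 mm from P (one-third of the span from the peak).
ΣF_x = 0: P_x = 0.
ΣF_y = 0: P_y − 510 − ½·1.7·105 = 0 → P_y = 599.2 N.
ΣM about P: M_P − 510·106 − (½·1.7·105)·74 = 0 → M_P = 60660 N·mm.

P_x = 0, P_y = 599.2 N, M_P = 60660 N·mm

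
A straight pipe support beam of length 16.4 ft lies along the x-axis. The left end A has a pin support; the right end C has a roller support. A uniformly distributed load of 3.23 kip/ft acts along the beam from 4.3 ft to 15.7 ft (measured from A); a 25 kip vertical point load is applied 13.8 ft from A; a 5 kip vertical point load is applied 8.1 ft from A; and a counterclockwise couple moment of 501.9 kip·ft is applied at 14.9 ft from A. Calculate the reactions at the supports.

Resultant of the distributed load: 3.23 × 11.4 = 36.822 kip at 10 ft from A.
Taking moments about A: C_y·16.4 − (3.23·11.4)·10 − 25·13.8 − 5·8.1 + 501.9 = 0 → C_y = 251.82/16.4 = 15.3549 ≈ 15.35 kip.
ΣF_y = 0: A_y + 15.3549 − 3.23·11.4 − 25 − 5 = 0 → A_y = 51.47 kip.
ΣF_x = 0: no horizontal applied forces, so A_x = 0.

A_x = 0, A_y = 51.47 kip, C_y = 15.35 kip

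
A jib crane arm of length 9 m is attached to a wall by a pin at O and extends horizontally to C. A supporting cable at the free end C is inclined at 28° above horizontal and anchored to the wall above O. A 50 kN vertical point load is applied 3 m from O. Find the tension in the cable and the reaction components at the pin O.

ΣM about O: T·sin28°·9 − 50·3 = 0 → T = 150/(9·0.469472) = 35.5009 ≈ 35.50 kN.
ΣF_x = 0: O_x − T·cos28° = 0 → O_x = 35.5009 × 0.882948 = 31.35 kN.
ΣF_y = 0: O_y + T·sin28° − 50 = 0 → O_y = 50 − 35.5009 × 0.469472 = 33.33 kN.

T = 35.50 kN, O_x = 31.35 kN, O_y = 33.33 kN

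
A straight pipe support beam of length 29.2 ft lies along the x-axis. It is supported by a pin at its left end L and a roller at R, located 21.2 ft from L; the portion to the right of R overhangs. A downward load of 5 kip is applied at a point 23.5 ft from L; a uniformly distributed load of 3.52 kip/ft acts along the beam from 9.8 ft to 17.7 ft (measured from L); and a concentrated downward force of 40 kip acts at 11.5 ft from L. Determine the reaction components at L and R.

Resultant of the distributed load: 3.52 × 7.9 = 27.808 kip at 13.75 ft from L.
Moments about L: R_y·21.2 − 5·23.5 − (3.52·7.9)·13.75 − 40·11.5 = 0 → R_y = 959.86/21.2 = 45.2764 ≈ 45.28 kip.
ΣF_y = 0: L_y + 45.2764 − 5 − 3.52·7.9 − 40 = 0 → L_y = 27.53 kip.
ΣF_x = 0: no horizontal applied forces, so L_x = 0.

L_x = 0, L_y = 27.53 kip, R_y = 45.28 kip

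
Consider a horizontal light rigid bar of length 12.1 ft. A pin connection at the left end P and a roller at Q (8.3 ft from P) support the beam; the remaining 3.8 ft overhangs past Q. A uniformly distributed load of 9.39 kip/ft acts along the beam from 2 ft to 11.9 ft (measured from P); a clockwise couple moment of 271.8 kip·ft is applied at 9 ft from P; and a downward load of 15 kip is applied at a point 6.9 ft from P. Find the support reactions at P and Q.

P_x = 0, P_y = -15.10 kip, Q_y = 123.1 kip

Resultant of the distributed load: 9.39 × 9.9 = 92.961 kip at 6.95 ft from P.
Taking moments about P: Q_y·8.3 − (9.39·9.9)·6.95 − 271.8 − 15·6.9 = 0 → Q_y = 1021.37895/8.3 = 123.058 ≈ 123.1 kip.
ΣF_y = 0: P_y + 123.058 − 9.39·9.9 − 15 = 0 → P_y = -15.10 kip.
ΣF_x = 0: no horizontal applied forces, so P_x = 0.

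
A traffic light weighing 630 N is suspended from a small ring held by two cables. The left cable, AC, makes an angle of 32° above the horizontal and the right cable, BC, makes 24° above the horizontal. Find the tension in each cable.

T_AC = 694.2 N, T_BC = 644.4 N

ΣF_x = 0: −T_AC·cos32° + T_BC·cos24° = 0 → T_BC = 0.928304·T_AC.
ΣF_y = 0: T_AC·sin32° + T_BC·sin24° = 630.
Substitute: T_AC·(0.529919 + 0.928304·0.406737) = 630 → T_AC = 694.219 ≈ 694.2 N.
Then T_BC = 0.928304 × 694.219 = 644.4 N.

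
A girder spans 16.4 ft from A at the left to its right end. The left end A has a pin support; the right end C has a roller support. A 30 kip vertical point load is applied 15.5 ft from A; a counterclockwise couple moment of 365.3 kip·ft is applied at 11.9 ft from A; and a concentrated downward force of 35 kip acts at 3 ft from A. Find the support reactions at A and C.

A_x = 0, A_y = 52.52 kip, C_y = 12.48 kip

Taking moments about A: C_y·16.4 − 30·15.5 + 365.3 − 35·3 = 0 → C_y = 204.7/16.4 = 12.4817 ≈ 12.48 kip.
ΣF_y = 0: A_y + 12.4817 − 30 − 35 = 0 → A_y = 52.52 kip.
ΣF_x = 0: no horizontal applied forces, so A_x = 0.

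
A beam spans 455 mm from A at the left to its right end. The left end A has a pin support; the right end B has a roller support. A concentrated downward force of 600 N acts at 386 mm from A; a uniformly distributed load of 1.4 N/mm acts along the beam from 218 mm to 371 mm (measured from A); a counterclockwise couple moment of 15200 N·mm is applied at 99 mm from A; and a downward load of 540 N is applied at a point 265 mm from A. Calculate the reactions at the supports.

A_x = 0, A_y = 425.4 N, B_y = 928.8 N

Resultant of the distributed load: 1.4 × 153 = 214.2 N at 294.5 mm from A.
ΣM about A: B_y·455 − 600·386 − (1.4·153)·294.5 + 15200 − 540·265 = 0 → B_y = 422581.9/455 = 928.751 ≈ 928.8 N.
ΣF_y = 0: A_y + 928.751 − 600 − 1.4·153 − 540 = 0 → A_y = 425.4 N.
ΣF_x = 0: no horizontal applied forces, so A_x = 0.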